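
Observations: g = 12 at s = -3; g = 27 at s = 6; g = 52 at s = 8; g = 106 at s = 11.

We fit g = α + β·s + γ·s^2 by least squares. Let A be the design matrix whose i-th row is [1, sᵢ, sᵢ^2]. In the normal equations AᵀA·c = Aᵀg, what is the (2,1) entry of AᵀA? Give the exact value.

22

Row 2 ↔ basis s, column 1 ↔ basis 1, so (AᵀA)_{2,1} = Σᵢ s = (-3)·(1) + (6)·(1) + (8)·(1) + (11)·(1) = 22.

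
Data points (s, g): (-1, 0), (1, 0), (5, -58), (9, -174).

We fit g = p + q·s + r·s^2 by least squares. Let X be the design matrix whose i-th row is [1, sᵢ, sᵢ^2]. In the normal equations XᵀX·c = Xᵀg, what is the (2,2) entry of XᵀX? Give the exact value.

108

Row 2 ↔ basis s, column 2 ↔ basis s, so (XᵀX)_{2,2} = Σᵢ (s)·(s) = (-1)·(-1) + (1)·(1) + (5)·(5) + (9)·(9) = 108.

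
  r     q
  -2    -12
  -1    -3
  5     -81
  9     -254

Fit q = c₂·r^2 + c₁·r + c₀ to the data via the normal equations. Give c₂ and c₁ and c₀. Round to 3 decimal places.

c₂ = -3.038, c₁ = -0.766, c₀ = -1.095

Entries of XᵀX: Σr^2·r^2 = 7203, Σr^2·r = 845, Σr^2 = 111, Σr·r = 111, Σr = 11, Σ1 = 4.
Right-hand side: Σr^2·q = -22650, Σr·q = -2664, Σq = -350.
So XᵀX·[c₂, c₁, c₀]ᵀ = Xᵀq: [[7203, 845, 111]; [845, 111, 11]; [111, 11, 4]]·[c₂, c₁, c₀]ᵀ = [-22650, -2664, -350]ᵀ.
Solving the 3×3 system (Gaussian elimination) gives c₂ = -14861/4892, c₁ = -63687/83164, c₀ = -45517/41582.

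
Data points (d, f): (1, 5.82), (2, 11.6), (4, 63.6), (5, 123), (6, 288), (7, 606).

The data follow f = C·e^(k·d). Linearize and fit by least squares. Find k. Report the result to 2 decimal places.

With ln fᵢ as the transformed response and dᵢ as the regressor:
Sums: Σd = 25.0000, Σ(d)² = 131.0000, Σln f = 25.2469, Σd·ln f = 126.1606.
Normal system: [[131.0000, 25.0000]; [25.0000, 6]]·[k, ln C]ᵀ = [126.1606, 25.2469]ᵀ.
Slope k = (n·Σd·ln f − Σd·Σln f)/(n·Σ(d)² − (Σd)²) = (6·126.1606 − 25.0000·25.2469)/161.0000 = 0.78130; ln C = (Σln f − k·Σd)/n = 0.95239.

k = 0.78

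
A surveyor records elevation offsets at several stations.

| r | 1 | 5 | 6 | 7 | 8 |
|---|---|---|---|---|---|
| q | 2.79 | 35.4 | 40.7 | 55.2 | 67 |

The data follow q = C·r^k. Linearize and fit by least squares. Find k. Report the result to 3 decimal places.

Let Y = ln q. Fitting Y = k·ln r + ln C by least squares:
AᵀA = [[13.9113, 7.4265]; [7.4265, 5]], rhs = [28.9295, 16.5146]ᵀ  (here Σln r = 7.4265, Σ(ln r)² = 13.9113, Σln q = 16.5146, Σln r·ln q = 28.9295).
Δ = 13.9113·5 − (7.4265)² = 14.4030; k = (28.9295·5 − 7.4265·16.5146)/14.4030 = 1.52749, ln C = (13.9113·16.5146 − 7.4265·28.9295)/14.4030 = 1.03413.

k = 1.527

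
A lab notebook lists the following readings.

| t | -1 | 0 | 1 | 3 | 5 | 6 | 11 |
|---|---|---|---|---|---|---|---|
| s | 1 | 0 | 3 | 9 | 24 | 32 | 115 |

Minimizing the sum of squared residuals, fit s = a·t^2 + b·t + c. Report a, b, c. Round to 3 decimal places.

a = 0.965, b = -0.245, c = 0.557

AᵀA·[a, b, c]ᵀ = Aᵀs reads: 16645·a + 1699·b + 193·c = 15752;  1699·a + 193·b + 25·c = 1606;  193·a + 25·b + 7·c = 184.
(Σt^2·t^2 = 16645, Σt^2·t = 1699, Σt^2 = 193, Σt·t = 193, Σt = 25, Σ1 = 7, Σt^2·s = 15752, Σt·s = 1606, Σs = 184.)
Inverting the 3×3 Gram matrix, [a, b, c]ᵀ = [87194/90363, -22171/90363, 3875/6951]ᵀ.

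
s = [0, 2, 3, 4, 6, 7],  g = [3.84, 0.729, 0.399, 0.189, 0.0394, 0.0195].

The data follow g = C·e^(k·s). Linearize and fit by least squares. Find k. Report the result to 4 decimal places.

Taking logs, ln g = k·s + ln C, so regress ln g on s.
Over the data: Σs = 22.0000, Σ(s)² = 114.0000, Σln g = -8.7267, Σs·ln g = -57.0179.
Normal system: [[114.0000, 22.0000]; [22.0000, 6]]·[k, ln C]ᵀ = [-57.0179, -8.7267]ᵀ.
Δ = 114.0000·6 − (22.0000)² = 200.0000; k = (-57.0179·6 − 22.0000·-8.7267)/200.0000 = -0.75060, ln C = (114.0000·-8.7267 − 22.0000·-57.0179)/200.0000 = 1.29773.

k = -0.7506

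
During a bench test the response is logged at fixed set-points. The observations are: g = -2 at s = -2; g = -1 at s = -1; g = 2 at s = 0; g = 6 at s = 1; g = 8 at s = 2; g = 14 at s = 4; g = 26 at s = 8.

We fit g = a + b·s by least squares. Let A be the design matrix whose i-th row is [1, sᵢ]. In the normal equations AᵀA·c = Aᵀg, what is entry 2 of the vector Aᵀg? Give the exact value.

Entry 2 ↔ basis s, so (Aᵀg)_{2} = Σᵢ (s)·gᵢ = (-2)·(-2) + (-1)·(-1) + (0)·(2) + (1)·(6) + (2)·(8) + (4)·(14) + (8)·(26) = 291.

291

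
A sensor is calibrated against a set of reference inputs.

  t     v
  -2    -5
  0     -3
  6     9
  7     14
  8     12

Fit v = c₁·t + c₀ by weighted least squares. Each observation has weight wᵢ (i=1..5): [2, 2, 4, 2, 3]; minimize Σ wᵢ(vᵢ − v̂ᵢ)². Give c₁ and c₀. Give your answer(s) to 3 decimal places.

XᵀWX·[c₁, c₀]ᵀ = XᵀWv reads: 442·c₁ + 58·c₀ = 720;  58·c₁ + 13·c₀ = 84.
(Σwᵢ·t·t = 442, Σwᵢ·t = 58, Σwᵢ·1 = 13, Σwᵢ·t·v = 720, Σwᵢ·v = 84.)
Eliminating c₀: 13·(row 1) − 58·(row 2) gives 2382·c₁ = 13·720 − 58·84 = 4488, so c₁ = 748/397.
Then c₀ = (84 − 58·(748/397))/13 = -772/397.

c₁ = 1.884, c₀ = -1.945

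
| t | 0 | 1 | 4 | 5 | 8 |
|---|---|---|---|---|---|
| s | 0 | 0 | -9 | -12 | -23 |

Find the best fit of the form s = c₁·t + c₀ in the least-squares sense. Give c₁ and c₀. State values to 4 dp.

c₁ = -2.9515, c₀ = 1.8252

Normal-equation sums: Σt·t = 106, Σt = 18, Σ1 = 5.
Moment sums: Σt·s = -280, Σs = -44.
Normal equations: [[106, 18]; [18, 5]]·[c₁, c₀]ᵀ = [-280, -44]ᵀ.
Eliminating c₀: 5·(row 1) − 18·(row 2) gives 206·c₁ = 5·(-280) − 18·(-44) = -608, so c₁ = -304/103.
Then c₀ = ((-44) − 18·(-304/103))/5 = 188/103.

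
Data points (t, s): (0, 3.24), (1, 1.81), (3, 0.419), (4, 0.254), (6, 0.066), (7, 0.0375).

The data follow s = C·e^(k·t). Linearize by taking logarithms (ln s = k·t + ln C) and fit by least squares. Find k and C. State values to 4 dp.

Let Y = ln s. Fitting Y = k·t + ln C by least squares:
Σt = 21.0000, Σ(t)² = 111.0000, Σln s = -6.4729, Σt·ln s = -46.7905.
Equations: 111.0000·k + 21.0000·ln C = -46.7905;  21.0000·k + 6·ln C = -6.4729.
Slope k = (n·Σt·ln s − Σt·Σln s)/(n·Σ(t)² − (Σt)²) = (6·-46.7905 − 21.0000·-6.4729)/225.0000 = -0.64361; ln C = (Σln s − k·Σt)/n = 1.17381, so C = exp(1.17381) = 3.23428.

k = -0.6436, C = 3.2343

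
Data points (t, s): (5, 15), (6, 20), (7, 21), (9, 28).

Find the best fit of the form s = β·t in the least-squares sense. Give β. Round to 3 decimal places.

Compute the Gram sums: Σt·t = 191.
For Mᵀs: Σt·s = 594.
MᵀM·[β]ᵀ = Mᵀs becomes [[191]]·[β]ᵀ = [594]ᵀ.
Hence β = 594 / 191 ≈ 3.10995.

β = 3.110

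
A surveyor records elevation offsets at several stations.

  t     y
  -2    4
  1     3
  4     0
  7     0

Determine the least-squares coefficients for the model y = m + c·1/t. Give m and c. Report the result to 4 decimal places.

m = 1.8608, c = -0.4962

Normal-equation sums: Σ1 = 4, Σ1/t = 25/28, Σ1/t·1/t = 1045/784.
Moment sums: Σy = 7, Σ1/t·y = 1.
Δ = 4·(1045/784) − (25/28)² = 3555/784.
m = (7·(1045/784) − (25/28)·1)/(3555/784) = 147/79; c = (4·1 − (25/28)·7)/(3555/784) = -196/395.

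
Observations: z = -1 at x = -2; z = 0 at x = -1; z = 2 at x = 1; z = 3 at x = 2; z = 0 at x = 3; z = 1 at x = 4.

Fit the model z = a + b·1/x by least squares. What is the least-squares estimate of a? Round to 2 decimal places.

Entries of MᵀM: Σ1 = 6, Σ1/x = 7/12, Σ1/x·1/x = 385/144.
And Σz = 5, Σ1/x·z = 17/4.
Δ = 6·(385/144) − (7/12)² = 2261/144.
a = (5·(385/144) − (7/12)·(17/4))/(2261/144) = 224/323; b = (6·(17/4) − (7/12)·5)/(2261/144) = 3252/2261.

a = 0.69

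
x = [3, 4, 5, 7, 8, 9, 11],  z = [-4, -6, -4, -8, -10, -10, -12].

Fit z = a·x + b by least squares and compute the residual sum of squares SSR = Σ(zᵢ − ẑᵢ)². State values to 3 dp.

SSR = 5.919

Sums needed: Σx·x = 365, Σx = 47, Σ1 = 7.
Right-hand side: Σx·z = -414, Σz = -54.
So AᵀA·[a, b]ᵀ = Aᵀz: [[365, 47]; [47, 7]]·[a, b]ᵀ = [-414, -54]ᵀ.
Eliminating b: 7·(row 1) − 47·(row 2) gives 346·a = 7·(-414) − 47·(-54) = -360, so a = -180/173.
Then b = ((-54) − 47·(-180/173))/7 = -126/173.
Residuals: -26/173, -192/173, 334/173, 2/173, -164/173, 16/173, 30/173; SSR = 1024/173.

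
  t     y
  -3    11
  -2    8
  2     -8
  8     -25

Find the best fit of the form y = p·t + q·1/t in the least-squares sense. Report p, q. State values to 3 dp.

p = -3.075, q = -3.973

Forming XᵀX = [[81, 4]; [4, 361/576]] and Xᵀy = [-265, -355/24]ᵀ gives XᵀX·[p, q]ᵀ = Xᵀy.
Eliminating q: (361/576)·(row 1) − 4·(row 2) gives (2225/64)·p = (361/576)·(-265) − 4·(-355/24) = -61585/576, so p = -12317/4005.
Then q = ((-355/24) − 4·(-12317/4005))/(361/576) = -1768/445.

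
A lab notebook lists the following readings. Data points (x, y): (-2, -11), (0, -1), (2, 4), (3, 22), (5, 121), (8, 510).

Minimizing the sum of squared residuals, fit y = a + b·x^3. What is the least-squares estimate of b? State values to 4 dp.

b = 1.0021

Sums needed: Σ1 = 6, Σx^3 = 664, Σx^3·x^3 = 278626.
Right-hand side: Σy = 645, Σx^3·y = 276959.
So MᵀM·[a, b]ᵀ = Mᵀy: [[6, 664]; [664, 278626]]·[a, b]ᵀ = [645, 276959]ᵀ.
Eliminating b: 278626·(row 1) − 664·(row 2) gives 1230860·a = 278626·645 − 664·276959 = -4187006, so a = -2093503/615430.
Then b = (276959 − 664·(-2093503/615430))/278626 = 616737/615430.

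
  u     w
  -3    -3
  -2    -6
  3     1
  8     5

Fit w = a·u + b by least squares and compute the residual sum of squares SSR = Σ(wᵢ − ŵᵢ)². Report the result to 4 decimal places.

SSR = 7.8117

Normal-equation sums: Σu·u = 86, Σu = 6, Σ1 = 4.
And Σu·w = 64, Σw = -3.
Normal equations: [[86, 6]; [6, 4]]·[a, b]ᵀ = [64, -3]ᵀ.
det = 86·4 − 6² = 308.
a = (64·4 − 6·(-3))/308 = 137/154; b = (86·(-3) − 6·64)/308 = -321/154.
Residuals: 135/77, -47/22, 32/77, -5/154; SSR = 1203/154.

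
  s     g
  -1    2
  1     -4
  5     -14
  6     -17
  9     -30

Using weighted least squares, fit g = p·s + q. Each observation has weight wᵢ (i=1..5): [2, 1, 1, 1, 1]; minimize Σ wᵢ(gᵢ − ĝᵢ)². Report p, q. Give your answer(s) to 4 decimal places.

p = -3.0275, q = -0.5796

The normal equations are: 145·p + 19·q = -450;  19·p + 6·q = -61.
(Σwᵢ·s·s = 145, Σwᵢ·s = 19, Σwᵢ·1 = 6, Σwᵢ·s·g = -450, Σwᵢ·g = -61.)
Eliminating q: 6·(row 1) − 19·(row 2) gives 509·p = 6·(-450) − 19·(-61) = -1541, so p = -1541/509.
Then q = ((-61) − 19·(-1541/509))/6 = -295/509.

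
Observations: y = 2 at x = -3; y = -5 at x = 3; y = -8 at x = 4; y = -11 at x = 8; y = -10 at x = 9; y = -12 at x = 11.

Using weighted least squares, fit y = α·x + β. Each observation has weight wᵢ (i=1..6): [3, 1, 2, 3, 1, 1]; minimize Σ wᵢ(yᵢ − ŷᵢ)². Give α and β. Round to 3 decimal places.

α = -1.077, β = -1.862

Sums needed: Σwᵢ·x·x = 462, Σwᵢ·x = 46, Σwᵢ·1 = 11.
Right-hand side: Σwᵢ·x·y = -583, Σwᵢ·y = -70.
MᵀWM·[α, β]ᵀ = MᵀWy becomes [[462, 46]; [46, 11]]·[α, β]ᵀ = [-583, -70]ᵀ.
Δ = 462·11 − 46² = 2966.
α = ((-583)·11 − 46·(-70))/2966 = -3193/2966; β = (462·(-70) − 46·(-583))/2966 = -2761/1483.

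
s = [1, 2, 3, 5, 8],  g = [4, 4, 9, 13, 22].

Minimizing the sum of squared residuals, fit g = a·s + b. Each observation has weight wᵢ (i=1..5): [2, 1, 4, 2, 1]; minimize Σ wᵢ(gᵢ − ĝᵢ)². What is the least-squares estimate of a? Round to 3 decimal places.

The normal equations are: 156·a + 34·b = 430;  34·a + 10·b = 96.
det = 156·10 − 34² = 404.
a = (430·10 − 34·96)/404 = 259/101; b = (156·96 − 34·430)/404 = 89/101.

a = 2.564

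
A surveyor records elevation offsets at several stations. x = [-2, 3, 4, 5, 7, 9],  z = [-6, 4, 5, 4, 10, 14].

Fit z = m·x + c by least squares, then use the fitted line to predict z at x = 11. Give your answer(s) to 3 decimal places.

ẑ = 16.911

Sums needed: Σx·x = 184, Σx = 26, Σ1 = 6.
Moment sums: Σx·z = 260, Σz = 31.
Normal equations: [[184, 26]; [26, 6]]·[m, c]ᵀ = [260, 31]ᵀ.
Eliminating c: 6·(row 1) − 26·(row 2) gives 428·m = 6·260 − 26·31 = 754, so m = 377/214.
Then c = (31 − 26·(377/214))/6 = -264/107.
At x = 11: ẑ = (377/214)·(11) + (-264/107)·(1) = 3619/214.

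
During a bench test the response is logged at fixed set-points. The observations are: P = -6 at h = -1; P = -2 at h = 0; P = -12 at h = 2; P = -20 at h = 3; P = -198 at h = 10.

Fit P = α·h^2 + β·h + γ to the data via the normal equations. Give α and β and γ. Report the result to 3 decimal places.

α = -1.960, β = 0.124, γ = -3.263

The normal system MᵀM·[α, β, γ]ᵀ = MᵀP is [[10098, 1034, 114]; [1034, 114, 14]; [114, 14, 5]]·[α, β, γ]ᵀ = [-20034, -2058, -238]ᵀ.
Inverting the 3×3 Gram matrix, [α, β, γ]ᵀ = [-7651/3904, 483/3904, -3185/976]ᵀ.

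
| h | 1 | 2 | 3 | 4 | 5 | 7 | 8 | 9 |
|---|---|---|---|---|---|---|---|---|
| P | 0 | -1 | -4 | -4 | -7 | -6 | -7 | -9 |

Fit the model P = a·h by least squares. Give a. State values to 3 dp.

a = -0.980

The normal equations are: 249·a = -244.
(Σh·h = 249, Σh·P = -244.)
Hence a = -244 / 249 ≈ -0.97992.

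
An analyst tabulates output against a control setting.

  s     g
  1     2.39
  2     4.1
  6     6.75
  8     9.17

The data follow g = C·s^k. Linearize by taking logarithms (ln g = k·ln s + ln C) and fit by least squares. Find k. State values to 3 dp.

k = 0.604

Taking logs, ln g = k·ln s + ln C, so regress ln g on ln s.
Σln s = 4.5643, Σ(ln s)² = 8.0149, Σln g = 6.4078, Σln s·ln g = 9.0074.
Equations: 8.0149·k + 4.5643·ln C = 9.0074;  4.5643·k + 4·ln C = 6.4078.
Slope k = (n·Σln s·ln g − Σln s·Σln g)/(n·Σ(ln s)² − (Σln s)²) = (4·9.0074 − 4.5643·6.4078)/11.2265 = 0.60413; ln C = (Σln g − k·Σln s)/n = 0.91257.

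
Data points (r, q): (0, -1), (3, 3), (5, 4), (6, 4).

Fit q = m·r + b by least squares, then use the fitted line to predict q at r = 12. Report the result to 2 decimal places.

With design matrix A, AᵀA = [[70, 14]; [14, 4]] and Aᵀq = [53, 10]ᵀ.
Eliminating b: 4·(row 1) − 14·(row 2) gives 84·m = 4·53 − 14·10 = 72, so m = 6/7.
Then b = (10 − 14·(6/7))/4 = -1/2.
At r = 12: q̂ = (6/7)·(12) + (-1/2)·(1) = 137/14.

q̂ = 9.79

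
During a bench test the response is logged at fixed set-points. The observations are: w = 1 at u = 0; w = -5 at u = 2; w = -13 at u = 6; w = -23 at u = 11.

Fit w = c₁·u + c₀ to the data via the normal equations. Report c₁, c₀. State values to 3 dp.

c₁ = -2.134, c₀ = 0.138

AᵀA·[c₁, c₀]ᵀ = Aᵀw reads: 161·c₁ + 19·c₀ = -341;  19·c₁ + 4·c₀ = -40.
Determinant 161·4 − 19² = 283.
c₁ = ((-341)·4 − 19·(-40))/283 = -604/283; c₀ = (161·(-40) − 19·(-341))/283 = 39/283.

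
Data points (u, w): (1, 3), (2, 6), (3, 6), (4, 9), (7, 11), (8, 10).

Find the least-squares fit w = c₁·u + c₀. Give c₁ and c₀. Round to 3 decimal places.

c₁ = 0.991, c₀ = 3.369

With design matrix X, XᵀX = [[143, 25]; [25, 6]] and Xᵀw = [226, 45]ᵀ.
Eliminating c₀: 6·(row 1) − 25·(row 2) gives 233·c₁ = 6·226 − 25·45 = 231, so c₁ = 231/233.
Then c₀ = (45 − 25·(231/233))/6 = 785/233.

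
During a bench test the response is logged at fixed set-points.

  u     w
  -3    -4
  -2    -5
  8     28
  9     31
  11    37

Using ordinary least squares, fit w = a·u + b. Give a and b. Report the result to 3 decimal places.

Sums needed: Σu·u = 279, Σu = 23, Σ1 = 5.
For Xᵀw: Σu·w = 932, Σw = 87.
Normal equations: [[279, 23]; [23, 5]]·[a, b]ᵀ = [932, 87]ᵀ.
Eliminating b: 5·(row 1) − 23·(row 2) gives 866·a = 5·932 − 23·87 = 2659, so a = 2659/866.
Then b = (87 − 23·(2659/866))/5 = 2837/866.

a = 3.070, b = 3.276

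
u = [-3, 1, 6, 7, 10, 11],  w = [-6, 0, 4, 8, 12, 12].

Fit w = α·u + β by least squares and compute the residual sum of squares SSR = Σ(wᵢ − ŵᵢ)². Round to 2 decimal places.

SSR = 5.61

Forming MᵀM = [[316, 32]; [32, 6]] and Mᵀw = [350, 30]ᵀ gives MᵀM·[α, β]ᵀ = Mᵀw.
Eliminating β: 6·(row 1) − 32·(row 2) gives 872·α = 6·350 − 32·30 = 1140, so α = 285/218.
Then β = (30 − 32·(285/218))/6 = -215/109.
Residuals: -23/218, 145/218, -204/109, 179/218, 98/109, -89/218; SSR = 611/109.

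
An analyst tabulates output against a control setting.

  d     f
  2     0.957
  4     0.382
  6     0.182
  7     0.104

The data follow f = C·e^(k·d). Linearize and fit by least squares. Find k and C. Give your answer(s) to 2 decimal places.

With ln fᵢ as the transformed response and dᵢ as the regressor:
AᵀA = [[105.0000, 19.0000]; [19.0000, 4]], rhs = [-30.0033, -4.9734]ᵀ  (here Σd = 19.0000, Σ(d)² = 105.0000, Σln f = -4.9734, Σd·ln f = -30.0033).
Solving (det = 59.0000): k = -0.43252, ln C = 0.81111, so C = exp(0.81111) = 2.25040.

k = -0.43, C = 2.25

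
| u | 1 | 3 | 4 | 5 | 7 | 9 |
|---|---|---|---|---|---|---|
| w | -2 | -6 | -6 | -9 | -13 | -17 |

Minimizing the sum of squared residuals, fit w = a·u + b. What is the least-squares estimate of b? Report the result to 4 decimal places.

Compute the Gram sums: Σu·u = 181, Σu = 29, Σ1 = 6.
Moment sums: Σu·w = -333, Σw = -53.
XᵀX·[a, b]ᵀ = Xᵀw becomes [[181, 29]; [29, 6]]·[a, b]ᵀ = [-333, -53]ᵀ.
Eliminating b: 6·(row 1) − 29·(row 2) gives 245·a = 6·(-333) − 29·(-53) = -461, so a = -461/245.
Then b = ((-53) − 29·(-461/245))/6 = 64/245.

b = 0.2612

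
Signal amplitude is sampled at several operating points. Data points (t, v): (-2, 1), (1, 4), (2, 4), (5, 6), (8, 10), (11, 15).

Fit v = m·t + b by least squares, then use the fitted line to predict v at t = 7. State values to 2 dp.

Entries of AᵀA: Σt·t = 219, Σt = 25, Σ1 = 6.
Right-hand side: Σt·v = 285, Σv = 40.
Normal equations: [[219, 25]; [25, 6]]·[m, b]ᵀ = [285, 40]ᵀ.
Determinant 219·6 − 25² = 689.
m = (285·6 − 25·40)/689 = 710/689; b = (219·40 − 25·285)/689 = 1635/689.
At t = 7: v̂ = (710/689)·(7) + (1635/689)·(1) = 6605/689.

v̂ = 9.59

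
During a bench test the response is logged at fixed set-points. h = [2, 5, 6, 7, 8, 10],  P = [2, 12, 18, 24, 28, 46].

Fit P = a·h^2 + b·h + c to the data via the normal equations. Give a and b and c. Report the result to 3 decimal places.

a = 0.408, b = 0.532, c = -0.600

The normal system MᵀM·[a, b, c]ᵀ = MᵀP is [[18434, 2204, 278]; [2204, 278, 38]; [278, 38, 6]]·[a, b, c]ᵀ = [8524, 1024, 130]ᵀ.
Row-reducing yields a = 157/385, b = 41/77, c = -3/5.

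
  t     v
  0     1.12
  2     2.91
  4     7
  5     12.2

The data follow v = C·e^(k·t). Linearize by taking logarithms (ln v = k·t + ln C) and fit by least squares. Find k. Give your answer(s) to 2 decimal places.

Taking logs, ln v = k·t + ln C, so regress ln v on t.
Σt = 11.0000, Σ(t)² = 45.0000, Σln v = 5.6288, Σt·ln v = 22.4271.
Equations: 45.0000·k + 11.0000·ln C = 22.4271;  11.0000·k + 4·ln C = 5.6288.
Δ = 45.0000·4 − (11.0000)² = 59.0000; k = (22.4271·4 − 11.0000·5.6288)/59.0000 = 0.47104, ln C = (45.0000·5.6288 − 11.0000·22.4271)/59.0000 = 0.11185.

k = 0.47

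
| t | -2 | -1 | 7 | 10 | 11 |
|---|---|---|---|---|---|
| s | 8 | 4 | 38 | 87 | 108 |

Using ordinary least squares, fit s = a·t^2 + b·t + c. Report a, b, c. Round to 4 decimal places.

Normal-equation sums: Σt^2·t^2 = 27059, Σt^2·t = 2665, Σt^2 = 275, Σt·t = 275, Σt = 25, Σ1 = 5.
And Σt^2·s = 23666, Σt·s = 2304, Σs = 245.
Normal equations: [[27059, 2665, 275]; [2665, 275, 25]; [275, 25, 5]]·[a, b, c]ᵀ = [23666, 2304, 245]ᵀ.
Solving the 3×3 system (Gaussian elimination) gives a = 2279/2100, b = -7489/3500, c = 11/1050.

a = 1.0852, b = -2.1397, c = 0.0105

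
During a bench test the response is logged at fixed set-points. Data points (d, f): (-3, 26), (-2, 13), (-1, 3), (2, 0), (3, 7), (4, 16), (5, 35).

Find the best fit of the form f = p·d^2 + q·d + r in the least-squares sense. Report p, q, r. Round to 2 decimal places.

Setting ∂/∂p … = 0 gives: 1076·p + 188·q + 68·r = 1483;  188·p + 68·q + 8·r = 153;  68·p + 8·q + 7·r = 100.
(Σd^2·d^2 = 1076, Σd^2·d = 188, Σd^2 = 68, Σd·d = 68, Σd = 8, Σ1 = 7, Σd^2·f = 1483, Σd·f = 153, Σf = 100.)
Solving the 3×3 system (Gaussian elimination) gives p = 1615/768, q = -2521/768, r = -153/64.

p = 2.10, q = -3.28, r = -2.39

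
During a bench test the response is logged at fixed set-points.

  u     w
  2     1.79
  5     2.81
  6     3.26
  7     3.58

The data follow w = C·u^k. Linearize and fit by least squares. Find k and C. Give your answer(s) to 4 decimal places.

k = 0.5449, C = 1.2156

Let Y = ln w. Fitting Y = k·ln u + ln C by least squares:
Over the data: Σln u = 6.0403, Σ(ln u)² = 10.0677, Σln w = 4.0725, Σln u·ln w = 6.6655.
Normal system: [[10.0677, 6.0403]; [6.0403, 4]]·[k, ln C]ᵀ = [6.6655, 4.0725]ᵀ.
Δ = 10.0677·4 − (6.0403)² = 3.7862; k = (6.6655·4 − 6.0403·4.0725)/3.7862 = 0.54493, ln C = (10.0677·4.0725 − 6.0403·6.6655)/3.7862 = 0.19524, so C = exp(0.19524) = 1.21561.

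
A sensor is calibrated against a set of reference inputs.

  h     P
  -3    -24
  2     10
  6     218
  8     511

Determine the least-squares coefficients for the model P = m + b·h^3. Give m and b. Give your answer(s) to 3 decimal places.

Forming AᵀA = [[4, 709]; [709, 309593]] and AᵀP = [715, 309448]ᵀ gives AᵀA·[m, b]ᵀ = AᵀP.
Eliminating b: 309593·(row 1) − 709·(row 2) gives 735691·m = 309593·715 − 709·309448 = 1960363, so m = 1960363/735691.
Then b = (309448 − 709·(1960363/735691))/309593 = 730857/735691.

m = 2.665, b = 0.993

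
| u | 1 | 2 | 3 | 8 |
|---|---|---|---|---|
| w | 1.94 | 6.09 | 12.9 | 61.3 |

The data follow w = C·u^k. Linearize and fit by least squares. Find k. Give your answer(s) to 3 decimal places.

Let Y = ln w. Fitting Y = k·ln u + ln C by least squares:
Over the data: Σln u = 3.8712, Σ(ln u)² = 6.0115, Σln w = 9.1423, Σln u·ln w = 12.6202.
Normal system: [[6.0115, 3.8712]; [3.8712, 4]]·[k, ln C]ᵀ = [12.6202, 9.1423]ᵀ.
Slope k = (n·Σln u·ln w − Σln u·Σln w)/(n·Σ(ln u)² − (Σln u)²) = (4·12.6202 − 3.8712·9.1423)/9.0597 = 1.66550; ln C = (Σln w − k·Σln u)/n = 0.67372.

k = 1.665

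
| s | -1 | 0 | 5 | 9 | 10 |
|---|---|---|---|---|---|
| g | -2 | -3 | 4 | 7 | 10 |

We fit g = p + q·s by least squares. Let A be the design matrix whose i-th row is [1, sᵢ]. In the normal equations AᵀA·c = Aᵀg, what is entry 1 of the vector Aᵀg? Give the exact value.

16

Entry 1 ↔ basis 1, so (Aᵀg)_{1} = Σᵢ gᵢ = (1)·(-2) + (1)·(-3) + (1)·(4) + (1)·(7) + (1)·(10) = 16.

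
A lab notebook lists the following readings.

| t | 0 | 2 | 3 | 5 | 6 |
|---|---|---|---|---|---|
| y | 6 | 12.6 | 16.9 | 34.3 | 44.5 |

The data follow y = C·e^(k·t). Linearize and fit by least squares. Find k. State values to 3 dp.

k = 0.336

Let Y = ln y. Fitting Y = k·t + ln C by least squares:
XᵀX = [[74.0000, 16.0000]; [16.0000, 5]], rhs = [53.9980, 14.4834]ᵀ  (here Σt = 16.0000, Σ(t)² = 74.0000, Σln y = 14.4834, Σt·ln y = 53.9980).
Slope k = (n·Σt·ln y − Σt·Σln y)/(n·Σ(t)² − (Σt)²) = (5·53.9980 − 16.0000·14.4834)/114.0000 = 0.33557; ln C = (Σln y − k·Σt)/n = 1.82284.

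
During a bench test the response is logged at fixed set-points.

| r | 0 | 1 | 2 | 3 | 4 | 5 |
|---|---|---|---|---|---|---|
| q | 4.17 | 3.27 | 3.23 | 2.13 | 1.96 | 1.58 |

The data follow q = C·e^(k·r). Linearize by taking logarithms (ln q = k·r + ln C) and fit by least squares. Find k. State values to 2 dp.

Linearized form: ln q = k·r + ln C. From the 6 transformed points,
AᵀA = [[55.0000, 15.0000]; [15.0000, 6]], rhs = [10.7770, 5.6717]ᵀ  (here Σr = 15.0000, Σ(r)² = 55.0000, Σln q = 5.6717, Σr·ln q = 10.7770).
Solving (det = 105.0000): k = -0.19441, ln C = 1.43131.

k = -0.19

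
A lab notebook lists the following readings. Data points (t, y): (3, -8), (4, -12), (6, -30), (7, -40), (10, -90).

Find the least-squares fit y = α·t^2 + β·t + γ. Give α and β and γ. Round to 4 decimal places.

Sums needed: Σt^2·t^2 = 14034, Σt^2·t = 1650, Σt^2 = 210, Σt·t = 210, Σt = 30, Σ1 = 5.
And Σt^2·y = -12304, Σt·y = -1432, Σy = -180.
So MᵀM·[α, β, γ]ᵀ = Mᵀy: [[14034, 1650, 210]; [1650, 210, 30]; [210, 30, 5]]·[α, β, γ]ᵀ = [-12304, -1432, -180]ᵀ.
Solving the 3×3 system (Gaussian elimination) gives α = -7/6, β = 103/30, γ = -38/5.

α = -1.1667, β = 3.4333, γ = -7.6000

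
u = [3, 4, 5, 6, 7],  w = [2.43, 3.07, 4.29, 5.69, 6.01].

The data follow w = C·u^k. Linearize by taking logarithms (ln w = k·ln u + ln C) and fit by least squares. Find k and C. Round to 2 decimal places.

k = 1.16, C = 0.66

Linearized form: ln w = k·ln u + ln C. From the 5 transformed points,
Over the data: Σln u = 7.8320, Σ(ln u)² = 12.7160, Σln w = 6.9980, Σln u·ln w = 11.4794.
Normal system: [[12.7160, 7.8320]; [7.8320, 5]]·[k, ln C]ᵀ = [11.4794, 6.9980]ᵀ.
Slope k = (n·Σln u·ln w − Σln u·Σln w)/(n·Σ(ln u)² − (Σln u)²) = (5·11.4794 − 7.8320·6.9980)/2.2397 = 1.15587; ln C = (Σln w − k·Σln u)/n = -0.41096, so C = exp(-0.41096) = 0.66302.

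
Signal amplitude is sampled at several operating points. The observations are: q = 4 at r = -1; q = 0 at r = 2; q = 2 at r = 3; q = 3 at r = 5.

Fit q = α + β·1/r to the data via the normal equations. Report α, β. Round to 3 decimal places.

Normal-equation sums: Σ1 = 4, Σ1/r = 1/30, Σ1/r·1/r = 1261/900.
Moment sums: Σq = 9, Σ1/r·q = -41/15.
So XᵀX·[α, β]ᵀ = Xᵀq: [[4, 1/30]; [1/30, 1261/900]]·[α, β]ᵀ = [9, -41/15]ᵀ.
det = 4·(1261/900) − (1/30)² = 1681/300.
α = (9·(1261/900) − (1/30)·(-41/15))/(1681/300) = 11431/5043; β = (4·(-41/15) − (1/30)·9)/(1681/300) = -3370/1681.

α = 2.267, β = -2.005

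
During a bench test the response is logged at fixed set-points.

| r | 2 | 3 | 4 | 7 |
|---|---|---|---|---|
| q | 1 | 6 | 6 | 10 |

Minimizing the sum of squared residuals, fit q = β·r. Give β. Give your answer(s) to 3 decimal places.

β = 1.462

Compute the Gram sums: Σr·r = 78.
And Σr·q = 114.
Normal equations: [[78]]·[β]ᵀ = [114]ᵀ.
β = 114/78 = 1.46154.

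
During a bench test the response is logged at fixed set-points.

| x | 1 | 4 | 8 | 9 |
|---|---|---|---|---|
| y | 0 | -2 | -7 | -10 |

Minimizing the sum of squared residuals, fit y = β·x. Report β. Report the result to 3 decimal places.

Forming AᵀA = [[162]] and Aᵀy = [-154]ᵀ gives AᵀA·[β]ᵀ = Aᵀy.
β = (-154)/162 = -0.950617.

β = -0.951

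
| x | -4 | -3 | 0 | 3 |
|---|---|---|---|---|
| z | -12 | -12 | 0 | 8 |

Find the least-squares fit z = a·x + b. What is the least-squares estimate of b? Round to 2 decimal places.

b = -0.93

Entries of AᵀA: Σx·x = 34, Σx = -4, Σ1 = 4.
Moment sums: Σx·z = 108, Σz = -16.
So AᵀA·[a, b]ᵀ = Aᵀz: [[34, -4]; [-4, 4]]·[a, b]ᵀ = [108, -16]ᵀ.
Δ = 34·4 − (-4)² = 120.
a = (108·4 − (-4)·(-16))/120 = 46/15; b = (34·(-16) − (-4)·108)/120 = -14/15.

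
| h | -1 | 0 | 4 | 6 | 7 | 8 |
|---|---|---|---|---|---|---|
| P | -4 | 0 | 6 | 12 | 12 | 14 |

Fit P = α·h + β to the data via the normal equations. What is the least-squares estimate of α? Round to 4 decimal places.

The normal equations are: 166·α + 24·β = 296;  24·α + 6·β = 40.
(Σh·h = 166, Σh = 24, Σ1 = 6, Σh·P = 296, ΣP = 40.)
Δ = 166·6 − 24² = 420.
α = (296·6 − 24·40)/420 = 68/35; β = (166·40 − 24·296)/420 = -116/105.

α = 1.9429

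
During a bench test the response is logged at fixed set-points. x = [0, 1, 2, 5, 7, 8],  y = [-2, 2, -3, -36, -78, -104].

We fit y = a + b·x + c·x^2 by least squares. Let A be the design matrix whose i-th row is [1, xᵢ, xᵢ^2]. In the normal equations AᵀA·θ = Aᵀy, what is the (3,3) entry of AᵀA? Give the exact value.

7139

Row 3 ↔ basis x^2, column 3 ↔ basis x^2, so (AᵀA)_{3,3} = Σᵢ (x^2)·(x^2) = (0)·(0) + (1)·(1) + (4)·(4) + (25)·(25) + (49)·(49) + (64)·(64) = 7139.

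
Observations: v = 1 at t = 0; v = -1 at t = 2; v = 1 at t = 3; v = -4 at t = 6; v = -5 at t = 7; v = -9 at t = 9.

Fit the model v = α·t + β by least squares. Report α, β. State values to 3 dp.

Sums needed: Σt·t = 179, Σt = 27, Σ1 = 6.
For Xᵀv: Σt·v = -139, Σv = -17.
So XᵀX·[α, β]ᵀ = Xᵀv: [[179, 27]; [27, 6]]·[α, β]ᵀ = [-139, -17]ᵀ.
Eliminating β: 6·(row 1) − 27·(row 2) gives 345·α = 6·(-139) − 27·(-17) = -375, so α = -25/23.
Then β = ((-17) − 27·(-25/23))/6 = 142/69.

α = -1.087, β = 2.058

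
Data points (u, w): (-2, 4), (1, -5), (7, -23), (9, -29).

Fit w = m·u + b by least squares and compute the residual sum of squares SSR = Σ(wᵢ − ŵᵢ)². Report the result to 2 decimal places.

Sums needed: Σu·u = 135, Σu = 15, Σ1 = 4.
For Aᵀw: Σu·w = -435, Σw = -53.
AᵀA·[m, b]ᵀ = Aᵀw becomes [[135, 15]; [15, 4]]·[m, b]ᵀ = [-435, -53]ᵀ.
Δ = 135·4 − 15² = 315.
m = ((-435)·4 − 15·(-53))/315 = -3; b = (135·(-53) − 15·(-435))/315 = -2.
Residuals: 0, 0, 0, 0; SSR = 0.

SSR = 0.00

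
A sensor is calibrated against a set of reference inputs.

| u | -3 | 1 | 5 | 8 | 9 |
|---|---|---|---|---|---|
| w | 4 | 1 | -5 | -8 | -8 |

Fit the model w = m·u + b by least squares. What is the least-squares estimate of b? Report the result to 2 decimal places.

With design matrix M, MᵀM = [[180, 20]; [20, 5]] and Mᵀw = [-172, -16]ᵀ.
Eliminating b: 5·(row 1) − 20·(row 2) gives 500·m = 5·(-172) − 20·(-16) = -540, so m = -27/25.
Then b = ((-16) − 20·(-27/25))/5 = 28/25.

b = 1.12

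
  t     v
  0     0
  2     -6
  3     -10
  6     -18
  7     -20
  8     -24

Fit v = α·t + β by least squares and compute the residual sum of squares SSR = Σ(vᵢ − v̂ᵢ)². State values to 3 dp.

SSR = 1.676

Sums needed: Σt·t = 162, Σt = 26, Σ1 = 6.
Right-hand side: Σt·v = -482, Σv = -78.
Normal equations: [[162, 26]; [26, 6]]·[α, β]ᵀ = [-482, -78]ᵀ.
det = 162·6 − 26² = 296.
α = ((-482)·6 − 26·(-78))/296 = -108/37; β = (162·(-78) − 26·(-482))/296 = -13/37.
Residuals: 13/37, 7/37, -33/37, -5/37, 29/37, -11/37; SSR = 62/37.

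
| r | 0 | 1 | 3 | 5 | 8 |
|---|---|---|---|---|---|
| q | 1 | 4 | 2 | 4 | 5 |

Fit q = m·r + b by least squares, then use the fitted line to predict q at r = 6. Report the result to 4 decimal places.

q̂ = 4.1845

With design matrix A, AᵀA = [[99, 17]; [17, 5]] and Aᵀq = [70, 16]ᵀ.
det = 99·5 − 17² = 206.
m = (70·5 − 17·16)/206 = 39/103; b = (99·16 − 17·70)/206 = 197/103.
At r = 6: q̂ = (39/103)·(6) + (197/103)·(1) = 431/103.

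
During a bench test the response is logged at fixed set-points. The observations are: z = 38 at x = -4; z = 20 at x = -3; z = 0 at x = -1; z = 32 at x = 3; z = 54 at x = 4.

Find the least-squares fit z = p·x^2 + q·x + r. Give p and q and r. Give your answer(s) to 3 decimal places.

Setting ∂/∂p … = 0 gives: 675·p + (-1)·q + 51·r = 1940;  (-1)·p + 51·q + (-1)·r = 100;  51·p + (-1)·q + 5·r = 144.
(Σx^2·x^2 = 675, Σx^2·x = -1, Σx^2 = 51, Σx·x = 51, Σx = -1, Σ1 = 5, Σx^2·z = 1940, Σx·z = 100, Σz = 144.)
Inverting the 3×3 Gram matrix, [p, q, r]ᵀ = [7110/2431, 4876/2431, -118/187]ᵀ.

p = 2.925, q = 2.006, r = -0.631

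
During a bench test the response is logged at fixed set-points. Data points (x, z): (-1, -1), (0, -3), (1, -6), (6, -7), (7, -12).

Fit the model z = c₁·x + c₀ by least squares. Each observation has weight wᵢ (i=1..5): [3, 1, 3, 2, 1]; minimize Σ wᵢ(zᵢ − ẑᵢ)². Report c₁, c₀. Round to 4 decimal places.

Forming MᵀWM = [[127, 19]; [19, 10]] and MᵀWz = [-183, -50]ᵀ gives MᵀWM·[c₁, c₀]ᵀ = MᵀWz.
Δ = 127·10 − 19² = 909.
c₁ = ((-183)·10 − 19·(-50))/909 = -880/909; c₀ = (127·(-50) − 19·(-183))/909 = -2873/909.

c₁ = -0.9681, c₀ = -3.1606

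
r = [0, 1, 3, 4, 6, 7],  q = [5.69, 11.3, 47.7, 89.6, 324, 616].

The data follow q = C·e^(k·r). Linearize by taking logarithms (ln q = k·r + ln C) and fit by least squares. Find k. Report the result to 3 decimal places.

With ln qᵢ as the transformed response and rᵢ as the regressor:
Σr = 21.0000, Σ(r)² = 111.0000, Σln q = 24.7278, Σr·ln q = 111.6482.
Equations: 111.0000·k + 21.0000·ln C = 111.6482;  21.0000·k + 6·ln C = 24.7278.
Solving (det = 225.0000): k = 0.66936, ln C = 1.77854.

k = 0.669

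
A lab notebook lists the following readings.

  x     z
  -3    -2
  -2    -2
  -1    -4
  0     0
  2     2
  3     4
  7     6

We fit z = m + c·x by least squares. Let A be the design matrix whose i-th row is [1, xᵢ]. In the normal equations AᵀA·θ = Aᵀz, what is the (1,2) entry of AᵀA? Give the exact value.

6

Row 1 ↔ basis 1, column 2 ↔ basis x, so (AᵀA)_{1,2} = Σᵢ x = (1)·(-3) + (1)·(-2) + (1)·(-1) + (1)·(0) + (1)·(2) + (1)·(3) + (1)·(7) = 6.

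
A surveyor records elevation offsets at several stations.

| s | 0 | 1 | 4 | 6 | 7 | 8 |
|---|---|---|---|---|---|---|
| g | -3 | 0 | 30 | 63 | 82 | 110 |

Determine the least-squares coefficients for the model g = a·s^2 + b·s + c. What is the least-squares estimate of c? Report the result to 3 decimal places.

c = -3.102

Compute the Gram sums: Σs^2·s^2 = 8050, Σs^2·s = 1136, Σs^2 = 166, Σs·s = 166, Σs = 26, Σ1 = 6.
Right-hand side: Σs^2·g = 13806, Σs·g = 1952, Σg = 282.
Inverting the 3×3 Gram matrix, [a, b, c]ᵀ = [2407/1617, 3328/1617, -152/49]ᵀ.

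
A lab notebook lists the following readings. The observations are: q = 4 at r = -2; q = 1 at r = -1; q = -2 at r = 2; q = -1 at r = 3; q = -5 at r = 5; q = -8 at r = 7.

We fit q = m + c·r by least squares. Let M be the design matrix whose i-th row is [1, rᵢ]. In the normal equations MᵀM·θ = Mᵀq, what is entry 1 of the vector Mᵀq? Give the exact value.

Entry 1 ↔ basis 1, so (Mᵀq)_{1} = Σᵢ qᵢ = (1)·(4) + (1)·(1) + (1)·(-2) + (1)·(-1) + (1)·(-5) + (1)·(-8) = -11.

-11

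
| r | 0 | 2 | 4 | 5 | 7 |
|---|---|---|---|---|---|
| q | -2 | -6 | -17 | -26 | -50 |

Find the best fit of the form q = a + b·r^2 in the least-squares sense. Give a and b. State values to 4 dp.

a = -1.8126, b = -0.9781

Forming MᵀM = [[5, 94]; [94, 3298]] and Mᵀq = [-101, -3396]ᵀ gives MᵀM·[a, b]ᵀ = Mᵀq.
Determinant 5·3298 − 94² = 7654.
a = ((-101)·3298 − 94·(-3396))/7654 = -6937/3827; b = (5·(-3396) − 94·(-101))/7654 = -3743/3827.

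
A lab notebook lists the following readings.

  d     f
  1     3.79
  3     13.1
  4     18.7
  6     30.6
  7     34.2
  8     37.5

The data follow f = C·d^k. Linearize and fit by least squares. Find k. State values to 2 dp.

Linearized form: ln f = k·ln d + ln C. From the 6 transformed points,
Over the data: Σln d = 8.3020, Σ(ln d)² = 14.4498, Σln f = 17.4111, Σln d·ln f = 27.4257.
Normal system: [[14.4498, 8.3020]; [8.3020, 6]]·[k, ln C]ᵀ = [27.4257, 17.4111]ᵀ.
Δ = 14.4498·6 − (8.3020)² = 17.7753; k = (27.4257·6 − 8.3020·17.4111)/17.7753 = 1.12556, ln C = (14.4498·17.4111 − 8.3020·27.4257)/17.7753 = 1.34444.

k = 1.13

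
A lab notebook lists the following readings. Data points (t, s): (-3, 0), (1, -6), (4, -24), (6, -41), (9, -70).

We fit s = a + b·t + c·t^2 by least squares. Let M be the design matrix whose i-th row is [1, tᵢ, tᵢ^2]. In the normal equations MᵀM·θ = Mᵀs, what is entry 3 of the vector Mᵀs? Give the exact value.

-7536

Entry 3 ↔ basis t^2, so (Mᵀs)_{3} = Σᵢ (t^2)·sᵢ = (9)·(0) + (1)·(-6) + (16)·(-24) + (36)·(-41) + (81)·(-70) = -7536.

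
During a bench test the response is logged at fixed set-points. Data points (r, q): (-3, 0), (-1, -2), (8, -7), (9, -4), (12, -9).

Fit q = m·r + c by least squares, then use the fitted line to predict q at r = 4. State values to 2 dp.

With design matrix A, AᵀA = [[299, 25]; [25, 5]] and Aᵀq = [-198, -22]ᵀ.
Δ = 299·5 − 25² = 870.
m = ((-198)·5 − 25·(-22))/870 = -44/87; c = (299·(-22) − 25·(-198))/870 = -814/435.
At r = 4: q̂ = (-44/87)·(4) + (-814/435)·(1) = -1694/435.

q̂ = -3.89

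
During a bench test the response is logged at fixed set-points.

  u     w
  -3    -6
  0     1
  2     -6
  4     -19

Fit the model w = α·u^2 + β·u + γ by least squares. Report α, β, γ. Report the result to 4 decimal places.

Normal-equation sums: Σu^2·u^2 = 353, Σu^2·u = 45, Σu^2 = 29, Σu·u = 29, Σu = 3, Σ1 = 4.
And Σu^2·w = -382, Σu·w = -70, Σw = -30.
Row-reducing yields α = -1648/1639, β = -1478/1639, γ = 764/1639.

α = -1.0055, β = -0.9018, γ = 0.4661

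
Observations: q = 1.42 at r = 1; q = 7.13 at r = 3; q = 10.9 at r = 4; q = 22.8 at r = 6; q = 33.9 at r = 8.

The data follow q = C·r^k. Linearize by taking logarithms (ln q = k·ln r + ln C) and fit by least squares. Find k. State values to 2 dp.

k = 1.54

Let Y = ln q. Fitting Y = k·ln r + ln C by least squares:
Sums: Σln r = 6.3561, Σ(ln r)² = 10.6632, Σln q = 11.3539, Σln r·ln q = 18.3987.
Normal system: [[10.6632, 6.3561]; [6.3561, 5]]·[k, ln C]ᵀ = [18.3987, 11.3539]ᵀ.
Δ = 10.6632·5 − (6.3561)² = 12.9161; k = (18.3987·5 − 6.3561·11.3539)/12.9161 = 1.53504, ln C = (10.6632·11.3539 − 6.3561·18.3987)/12.9161 = 0.31940.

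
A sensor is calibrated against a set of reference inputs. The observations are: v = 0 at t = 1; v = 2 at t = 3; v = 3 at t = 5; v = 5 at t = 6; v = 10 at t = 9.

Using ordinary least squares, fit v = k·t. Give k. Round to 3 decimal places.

k = 0.928

Forming XᵀX = [[152]] and Xᵀv = [141]ᵀ gives XᵀX·[k]ᵀ = Xᵀv.
k = 141/152 = 0.927632.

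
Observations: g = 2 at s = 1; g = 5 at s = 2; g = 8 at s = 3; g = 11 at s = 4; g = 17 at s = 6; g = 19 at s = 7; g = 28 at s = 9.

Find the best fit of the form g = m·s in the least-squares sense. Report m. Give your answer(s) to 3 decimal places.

m = 2.893

The normal system AᵀA·[m]ᵀ = Aᵀg is [[196]]·[m]ᵀ = [567]ᵀ.
m = 567/196 = 2.89286.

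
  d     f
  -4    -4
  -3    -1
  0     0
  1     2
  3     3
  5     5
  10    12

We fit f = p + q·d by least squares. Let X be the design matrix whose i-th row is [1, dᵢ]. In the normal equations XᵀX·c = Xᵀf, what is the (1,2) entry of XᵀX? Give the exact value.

12

Row 1 ↔ basis 1, column 2 ↔ basis d, so (XᵀX)_{1,2} = Σᵢ d = (1)·(-4) + (1)·(-3) + (1)·(0) + (1)·(1) + (1)·(3) + (1)·(5) + (1)·(10) = 12.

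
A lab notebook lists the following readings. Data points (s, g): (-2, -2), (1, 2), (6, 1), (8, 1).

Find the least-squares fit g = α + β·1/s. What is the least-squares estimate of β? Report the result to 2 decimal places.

Setting ∂/∂α … = 0 gives: 4·α + (19/24)·β = 2;  (19/24)·α + (745/576)·β = 79/24.
(Σ1 = 4, Σ1/s = 19/24, Σ1/s·1/s = 745/576, Σg = 2, Σ1/s·g = 79/24.)
Δ = 4·(745/576) − (19/24)² = 291/64.
α = (2·(745/576) − (19/24)·(79/24))/(291/64) = -11/2619; β = (4·(79/24) − (19/24)·2)/(291/64) = 2224/873.

β = 2.55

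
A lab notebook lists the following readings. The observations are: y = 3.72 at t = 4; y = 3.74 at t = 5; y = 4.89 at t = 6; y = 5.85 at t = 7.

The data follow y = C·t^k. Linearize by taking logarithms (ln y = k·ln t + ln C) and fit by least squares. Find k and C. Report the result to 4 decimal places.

k = 0.8493, C = 1.0692

Taking logs, ln y = k·ln t + ln C, so regress ln y on ln t.
XᵀX = [[11.5091, 6.7334]; [6.7334, 4]], rhs = [10.2254, 5.9864]ᵀ  (here Σln t = 6.7334, Σ(ln t)² = 11.5091, Σln y = 5.9864, Σln t·ln y = 10.2254).
Solving (det = 0.6976): k = 0.84931, ln C = 0.06693, so C = exp(0.06693) = 1.06922.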